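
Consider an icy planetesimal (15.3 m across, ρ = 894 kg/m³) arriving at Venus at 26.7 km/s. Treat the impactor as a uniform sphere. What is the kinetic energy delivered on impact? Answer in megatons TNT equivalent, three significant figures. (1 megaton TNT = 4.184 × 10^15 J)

v = 26700 m/s.
Mass m = (π/6) ρ d³ = (π/6) × 894 × (15.3)³ = 1.677 × 10^6 kg
E = ½ m v² = 0.5 × 1.677 × 10^6 × (26700)² = 5.978 × 10^14 J
   = 5.978 × 10^14 / 4.184×10^15 = 0.1429 Mt

E ≈ 0.143 Mt TNT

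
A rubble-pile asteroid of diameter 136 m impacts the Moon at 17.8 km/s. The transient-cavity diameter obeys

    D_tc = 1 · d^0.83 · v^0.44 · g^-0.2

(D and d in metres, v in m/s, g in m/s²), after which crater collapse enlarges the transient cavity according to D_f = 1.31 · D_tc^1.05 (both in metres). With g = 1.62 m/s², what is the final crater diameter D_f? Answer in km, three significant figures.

D_f ≈ 7.88 km

v = 17800 m/s.
d^0.83 = 136^0.83 = 59.00
v^0.44 = 17800^0.44 = 74.16
g^-0.2 = 1.62^-0.2 = 0.9080
D_tc = 1 × 59.00 × 74.16 × 0.9080 = 3973 m
D_f = 1.31 × (3973)^1.05 = 7877 m
     = 7.877 km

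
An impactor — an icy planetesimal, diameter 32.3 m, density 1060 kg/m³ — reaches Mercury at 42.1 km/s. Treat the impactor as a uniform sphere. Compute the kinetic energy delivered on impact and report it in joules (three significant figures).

v = 42100 m/s.
Mass m = (π/6) ρ d³ = (π/6) × 1060 × (32.3)³ = 1.870 × 10^7 kg
E = ½ m v² = 0.5 × 1.870 × 10^7 × (42100)² = 1.657 × 10^16 J

E ≈ 1.66 × 10^16 J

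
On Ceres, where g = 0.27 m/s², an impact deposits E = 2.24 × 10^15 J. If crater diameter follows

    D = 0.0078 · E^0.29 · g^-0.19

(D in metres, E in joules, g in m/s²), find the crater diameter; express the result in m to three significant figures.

D ≈ 283 m

E^0.29 = (2.24 × 10^15)^0.29 = 2.829 × 10^4
g^-0.19 = 0.27^-0.19 = 1.282
D = 0.0078 × 2.829 × 10^4 × 1.282 = 282.9 m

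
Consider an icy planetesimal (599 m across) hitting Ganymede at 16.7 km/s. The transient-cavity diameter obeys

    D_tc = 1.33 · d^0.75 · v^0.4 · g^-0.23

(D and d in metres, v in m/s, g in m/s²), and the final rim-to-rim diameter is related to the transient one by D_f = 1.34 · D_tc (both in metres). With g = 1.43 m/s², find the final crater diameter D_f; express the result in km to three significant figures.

v = 16700 m/s.
d^0.75 = 599^0.75 = 121.1
v^0.4 = 16700^0.4 = 48.87
g^-0.23 = 1.43^-0.23 = 0.9210
D_tc = 1.33 × 121.1 × 48.87 × 0.9210 = 7249 m
D_f = 1.34 × 7249 = 9714 m
     = 9.714 km

D_f ≈ 9.71 km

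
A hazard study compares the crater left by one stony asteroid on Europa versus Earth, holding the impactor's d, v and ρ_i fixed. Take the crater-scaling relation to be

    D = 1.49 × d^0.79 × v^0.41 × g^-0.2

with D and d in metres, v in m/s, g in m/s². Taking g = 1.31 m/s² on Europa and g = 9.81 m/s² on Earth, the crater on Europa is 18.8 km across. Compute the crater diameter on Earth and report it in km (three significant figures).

D ≈ 12.6 km

All impactor-dependent factors cancel in the ratio, leaving D_Earth/D_Europa = (g_Earth/g_Europa)^-0.2.
(9.81/1.31)^-0.2 = 7.489^-0.2 = 0.6685
D_Earth = 0.6685 × 18.8 km = 12.6 km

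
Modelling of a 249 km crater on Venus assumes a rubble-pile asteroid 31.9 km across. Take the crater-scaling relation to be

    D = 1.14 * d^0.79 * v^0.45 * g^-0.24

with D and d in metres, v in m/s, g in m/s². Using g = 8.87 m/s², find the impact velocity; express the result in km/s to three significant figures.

Rearranging for v: v = [D / (1.14 · 31900^0.79 · 8.87^-0.24)]^(1/0.45).
D = 249000 m.
31900^0.79 = 3614
8.87^-0.24 = 0.5922
Denominator = 1.14 × 3614 × 0.5922 = 2440
D / 2440 = 249000 / 2440 = 102.0
v = 102.0^(1/0.45) = 102.0^2.2222 = 29074 m/s

v ≈ 29.1 km/s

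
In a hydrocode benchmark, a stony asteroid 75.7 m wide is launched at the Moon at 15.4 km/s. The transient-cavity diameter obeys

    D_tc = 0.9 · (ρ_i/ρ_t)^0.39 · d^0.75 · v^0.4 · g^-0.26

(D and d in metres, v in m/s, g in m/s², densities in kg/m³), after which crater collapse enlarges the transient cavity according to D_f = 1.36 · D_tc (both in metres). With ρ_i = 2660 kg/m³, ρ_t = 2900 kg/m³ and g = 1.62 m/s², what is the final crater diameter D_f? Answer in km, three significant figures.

v = 15400 m/s.
(ρ_i/ρ_t)^0.39 = (2660/2900)^0.39 = 0.9669
d^0.75 = 75.7^0.75 = 25.66
v^0.4 = 15400^0.4 = 47.32
g^-0.26 = 1.62^-0.26 = 0.8821
D_tc = 0.9 × 0.9669 × 25.66 × 47.32 × 0.8821 = 932.1 m
D_f = 1.36 × 932.1 = 1268 m
     = 1.268 km

D_f ≈ 1.27 km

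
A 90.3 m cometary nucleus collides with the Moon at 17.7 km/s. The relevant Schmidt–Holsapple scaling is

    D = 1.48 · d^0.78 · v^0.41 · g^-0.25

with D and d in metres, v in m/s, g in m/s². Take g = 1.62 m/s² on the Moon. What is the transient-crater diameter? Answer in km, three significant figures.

In SI units: v = 17700 m/s.
d^0.78 = 90.3^0.78 = 33.53
v^0.41 = 17700^0.41 = 55.17
g^-0.25 = 1.62^-0.25 = 0.8864
D = 1.48 × 33.53 × 55.17 × 0.8864 = 2427 m
   = 2.427 km

D ≈ 2.43 km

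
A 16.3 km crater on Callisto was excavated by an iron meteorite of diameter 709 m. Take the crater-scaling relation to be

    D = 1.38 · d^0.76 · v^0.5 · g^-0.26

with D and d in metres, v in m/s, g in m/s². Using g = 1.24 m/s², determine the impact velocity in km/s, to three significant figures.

Rearranging for v: v = [D / (1.38 · 709^0.76 · 1.24^-0.26)]^(1/0.5).
D = 16300 m.
709^0.76 = 146.7
1.24^-0.26 = 0.9456
Denominator = 1.38 × 146.7 × 0.9456 = 191.4
D / 191.4 = 16300 / 191.4 = 85.16
v = 85.16^(1/0.5) = 85.16^2 = 7252 m/s

v ≈ 7.25 km/s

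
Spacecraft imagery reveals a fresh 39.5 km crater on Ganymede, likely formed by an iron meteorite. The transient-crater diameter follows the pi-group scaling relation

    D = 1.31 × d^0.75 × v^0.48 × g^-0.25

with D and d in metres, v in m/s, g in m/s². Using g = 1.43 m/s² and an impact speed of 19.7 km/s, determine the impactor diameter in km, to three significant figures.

Rearranging for d: d = [D / (1.31 · 19700^0.48 · 1.43^-0.25)]^(1/0.75).
D = 39500 m.
19700^0.48 = 115.2
1.43^-0.25 = 0.9145
Denominator = 1.31 × 115.2 × 0.9145 = 138.0
D / 138.0 = 39500 / 138.0 = 286.2
d = 286.2^(1/0.75) = 286.2^1.3333 = 1886 m

d ≈ 1.89 km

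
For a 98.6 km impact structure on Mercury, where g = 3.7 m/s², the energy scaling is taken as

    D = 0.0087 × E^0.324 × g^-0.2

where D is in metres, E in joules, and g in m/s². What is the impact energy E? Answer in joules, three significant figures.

E ≈ 1.33 × 10^22 J

Rearranging: E = [D / (0.0087 · g^-0.2)]^(1/0.324).
D = 98600 m.
g^-0.2 = 3.7^-0.2 = 0.7698
D / (0.0087 × 0.7698) = 98600 / (6.697 × 10^-3) = 1.472 × 10^7
E = (1.472 × 10^7)^3.0864 = 1.327 × 10^22 J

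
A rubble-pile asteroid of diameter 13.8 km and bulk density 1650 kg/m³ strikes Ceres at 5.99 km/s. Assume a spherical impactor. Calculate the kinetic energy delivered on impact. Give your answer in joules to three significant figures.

E ≈ 4.07 × 10^22 J

d = 13800 m; v = 5990 m/s.
Mass m = (π/6) ρ d³ = (π/6) × 1650 × (13800)³ = 2.270 × 10^15 kg
E = ½ m v² = 0.5 × 2.270 × 10^15 × (5990)² = 4.072 × 10^22 J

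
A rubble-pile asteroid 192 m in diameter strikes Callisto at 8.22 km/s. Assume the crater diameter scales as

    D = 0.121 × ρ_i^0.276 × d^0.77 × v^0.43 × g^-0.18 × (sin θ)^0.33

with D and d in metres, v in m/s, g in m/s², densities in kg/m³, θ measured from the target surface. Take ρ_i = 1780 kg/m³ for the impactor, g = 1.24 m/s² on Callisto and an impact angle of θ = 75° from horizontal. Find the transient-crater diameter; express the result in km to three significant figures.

D ≈ 2.51 km

In SI units: v = 8220 m/s.
ρ_i^0.276 = 1780^0.276 = 7.891
d^0.77 = 192^0.77 = 57.30
v^0.43 = 8220^0.43 = 48.24
g^-0.18 = 1.24^-0.18 = 0.9620
(sin 75°)^0.33 = 0.9659^0.33 = 0.9886
D = 0.121 × 7.891 × 57.30 × 48.24 × 0.9620 × 0.9886 = 2510 m
   = 2.510 km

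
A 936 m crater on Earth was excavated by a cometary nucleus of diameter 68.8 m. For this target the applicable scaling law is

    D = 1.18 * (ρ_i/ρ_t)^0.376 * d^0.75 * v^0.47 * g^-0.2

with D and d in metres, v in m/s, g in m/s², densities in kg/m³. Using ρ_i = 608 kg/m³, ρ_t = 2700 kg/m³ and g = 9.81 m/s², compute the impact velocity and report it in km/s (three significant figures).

Rearranging for v: v = [D / (1.18 · (608/2700)^0.376 · 68.8^0.75 · 9.81^-0.2)]^(1/0.47).
(608/2700)^0.376 = 0.5709
68.8^0.75 = 23.89
9.81^-0.2 = 0.6334
Denominator = 1.18 × 0.5709 × 23.89 × 0.6334 = 10.19
D / 10.19 = 936 / 10.19 = 91.85
v = 91.85^(1/0.47) = 91.85^2.1277 = 15026 m/s

v ≈ 15.0 km/s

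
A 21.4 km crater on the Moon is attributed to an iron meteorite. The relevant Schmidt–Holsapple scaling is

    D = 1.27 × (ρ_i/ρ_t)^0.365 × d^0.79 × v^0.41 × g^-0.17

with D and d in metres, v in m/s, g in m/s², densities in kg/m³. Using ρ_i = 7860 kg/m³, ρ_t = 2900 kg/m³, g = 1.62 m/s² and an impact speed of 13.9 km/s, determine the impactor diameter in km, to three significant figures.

Rearranging for d: d = [D / (1.27 · (7860/2900)^0.365 · 13900^0.41 · 1.62^-0.17)]^(1/0.79).
D = 21400 m.
(7860/2900)^0.365 = 1.439
13900^0.41 = 49.96
1.62^-0.17 = 0.9213
Denominator = 1.27 × 1.439 × 49.96 × 0.9213 = 84.12
D / 84.12 = 21400 / 84.12 = 254.4
d = 254.4^(1/0.79) = 254.4^1.2658 = 1109 m

d ≈ 1.11 km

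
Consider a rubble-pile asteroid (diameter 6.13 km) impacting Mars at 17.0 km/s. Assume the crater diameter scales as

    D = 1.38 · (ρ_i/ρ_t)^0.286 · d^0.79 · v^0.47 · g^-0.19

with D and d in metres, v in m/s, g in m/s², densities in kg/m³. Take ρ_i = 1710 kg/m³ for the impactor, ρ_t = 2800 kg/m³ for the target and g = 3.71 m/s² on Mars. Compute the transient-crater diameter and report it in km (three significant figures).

In SI units: d = 6130 m, v = 17000 m/s.
(ρ_i/ρ_t)^0.286 = (1710/2800)^0.286 = 0.8685
d^0.79 = 6130^0.79 = 982.0
v^0.47 = 17000^0.47 = 97.34
g^-0.19 = 3.71^-0.19 = 0.7795
D = 1.38 × 0.8685 × 982.0 × 97.34 × 0.7795 = 89303 m
   = 89.30 km

D ≈ 89.3 km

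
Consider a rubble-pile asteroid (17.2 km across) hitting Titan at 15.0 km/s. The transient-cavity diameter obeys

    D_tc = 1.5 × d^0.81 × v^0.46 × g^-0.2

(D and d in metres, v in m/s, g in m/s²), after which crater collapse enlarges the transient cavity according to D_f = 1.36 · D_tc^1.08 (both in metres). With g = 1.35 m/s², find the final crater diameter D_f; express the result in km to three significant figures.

In SI: d = 17200 m, v = 15000 m/s.
d^0.81 = 17200^0.81 = 2696
v^0.46 = 15000^0.46 = 83.37
g^-0.2 = 1.35^-0.2 = 0.9417
D_tc = 1.5 × 2696 × 83.37 × 0.9417 = 3.175 × 10^5 m
D_f = 1.36 × (3.175 × 10^5)^1.08 = 1.190 × 10^6 m
     = 1190 km

D_f ≈ 1190 km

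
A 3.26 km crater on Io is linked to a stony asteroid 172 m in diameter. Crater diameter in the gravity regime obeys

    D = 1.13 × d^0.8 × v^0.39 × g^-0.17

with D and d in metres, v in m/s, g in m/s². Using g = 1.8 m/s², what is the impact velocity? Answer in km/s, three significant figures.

Rearranging for v: v = [D / (1.13 · 172^0.8 · 1.8^-0.17)]^(1/0.39).
D = 3260 m.
172^0.8 = 61.44
1.8^-0.17 = 0.9049
Denominator = 1.13 × 61.44 × 0.9049 = 62.82
D / 62.82 = 3260 / 62.82 = 51.89
v = 51.89^(1/0.39) = 51.89^2.5641 = 24983 m/s

v ≈ 25.0 km/s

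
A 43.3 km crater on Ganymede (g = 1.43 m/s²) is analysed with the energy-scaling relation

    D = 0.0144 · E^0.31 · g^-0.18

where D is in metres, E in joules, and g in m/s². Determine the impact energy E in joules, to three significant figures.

E ≈ 9.71 × 10^20 J

Rearranging: E = [D / (0.0144 · g^-0.18)]^(1/0.31).
D = 43300 m.
g^-0.18 = 1.43^-0.18 = 0.9376
D / (0.0144 × 0.9376) = 43300 / (0.01350) = 3.207 × 10^6
E = (3.207 × 10^6)^3.2258 = 9.713 × 10^20 J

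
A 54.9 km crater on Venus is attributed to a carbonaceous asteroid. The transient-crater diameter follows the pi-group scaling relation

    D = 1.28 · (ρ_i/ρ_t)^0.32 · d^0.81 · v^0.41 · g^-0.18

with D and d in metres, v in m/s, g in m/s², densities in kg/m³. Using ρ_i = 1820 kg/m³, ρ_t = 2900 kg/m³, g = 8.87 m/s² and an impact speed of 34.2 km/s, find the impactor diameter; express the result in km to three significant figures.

d ≈ 5.18 km

Rearranging for d: d = [D / (1.28 · (1820/2900)^0.32 · 34200^0.41 · 8.87^-0.18)]^(1/0.81).
D = 54900 m.
(1820/2900)^0.32 = 0.8615
34200^0.41 = 72.27
8.87^-0.18 = 0.6751
Denominator = 1.28 × 0.8615 × 72.27 × 0.6751 = 53.80
D / 53.80 = 54900 / 53.80 = 1020
d = 1020^(1/0.81) = 1020^1.2346 = 5181 m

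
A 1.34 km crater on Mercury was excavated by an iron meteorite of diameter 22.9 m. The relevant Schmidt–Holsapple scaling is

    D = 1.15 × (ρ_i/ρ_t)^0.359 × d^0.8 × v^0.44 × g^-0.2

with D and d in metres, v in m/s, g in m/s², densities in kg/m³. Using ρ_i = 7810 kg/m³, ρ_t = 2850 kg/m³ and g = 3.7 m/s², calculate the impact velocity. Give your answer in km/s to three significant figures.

Rearranging for v: v = [D / (1.15 · (7810/2850)^0.359 · 22.9^0.8 · 3.7^-0.2)]^(1/0.44).
D = 1340 m.
(7810/2850)^0.359 = 1.436
22.9^0.8 = 12.24
3.7^-0.2 = 0.7698
Denominator = 1.15 × 1.436 × 12.24 × 0.7698 = 15.56
D / 15.56 = 1340 / 15.56 = 86.12
v = 86.12^(1/0.44) = 86.12^2.2727 = 24998 m/s

v ≈ 25.0 km/s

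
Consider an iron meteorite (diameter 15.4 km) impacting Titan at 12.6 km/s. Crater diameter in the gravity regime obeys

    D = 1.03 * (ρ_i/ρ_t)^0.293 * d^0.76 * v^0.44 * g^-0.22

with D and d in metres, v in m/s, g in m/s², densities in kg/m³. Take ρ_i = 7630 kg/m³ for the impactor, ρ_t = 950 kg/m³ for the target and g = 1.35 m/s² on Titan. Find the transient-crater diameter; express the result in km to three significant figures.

D ≈ 172 km

In SI units: d = 15400 m, v = 12600 m/s.
(ρ_i/ρ_t)^0.293 = (7630/950)^0.293 = 1.841
d^0.76 = 15400^0.76 = 1522
v^0.44 = 12600^0.44 = 63.70
g^-0.22 = 1.35^-0.22 = 0.9361
D = 1.03 × 1.841 × 1522 × 63.70 × 0.9361 = 1.721 × 10^5 m
   = 172.1 km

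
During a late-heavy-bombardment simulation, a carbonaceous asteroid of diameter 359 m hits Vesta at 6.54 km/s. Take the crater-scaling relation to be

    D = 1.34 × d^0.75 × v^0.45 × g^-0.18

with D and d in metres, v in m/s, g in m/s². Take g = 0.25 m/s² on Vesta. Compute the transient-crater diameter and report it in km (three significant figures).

In SI units: v = 6540 m/s.
d^0.75 = 359^0.75 = 82.47
v^0.45 = 6540^0.45 = 52.12
g^-0.18 = 0.25^-0.18 = 1.283
D = 1.34 × 82.47 × 52.12 × 1.283 = 7390 m
   = 7.390 km

D ≈ 7.39 km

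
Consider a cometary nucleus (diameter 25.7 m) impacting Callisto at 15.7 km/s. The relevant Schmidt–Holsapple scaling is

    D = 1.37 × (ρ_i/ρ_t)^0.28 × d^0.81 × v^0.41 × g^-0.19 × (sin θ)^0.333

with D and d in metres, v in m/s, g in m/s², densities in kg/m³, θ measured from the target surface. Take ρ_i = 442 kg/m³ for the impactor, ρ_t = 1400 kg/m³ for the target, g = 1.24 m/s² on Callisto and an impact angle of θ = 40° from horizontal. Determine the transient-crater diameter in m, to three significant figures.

D ≈ 599 m

In SI units: v = 15700 m/s.
(ρ_i/ρ_t)^0.28 = (442/1400)^0.28 = 0.7241
d^0.81 = 25.7^0.81 = 13.87
v^0.41 = 15700^0.41 = 52.52
g^-0.19 = 1.24^-0.19 = 0.9600
(sin 40°)^0.333 = 0.6428^0.333 = 0.8632
D = 1.37 × 0.7241 × 13.87 × 52.52 × 0.9600 × 0.8632 = 598.8 m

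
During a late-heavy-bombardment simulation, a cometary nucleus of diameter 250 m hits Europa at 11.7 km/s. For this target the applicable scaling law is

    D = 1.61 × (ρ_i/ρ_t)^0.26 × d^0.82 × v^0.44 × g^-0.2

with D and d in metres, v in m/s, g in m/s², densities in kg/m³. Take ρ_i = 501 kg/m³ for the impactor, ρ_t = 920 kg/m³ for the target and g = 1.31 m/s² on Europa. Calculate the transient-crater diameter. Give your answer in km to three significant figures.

In SI units: v = 11700 m/s.
(ρ_i/ρ_t)^0.26 = (501/920)^0.26 = 0.8538
d^0.82 = 250^0.82 = 92.54
v^0.44 = 11700^0.44 = 61.66
g^-0.2 = 1.31^-0.2 = 0.9474
D = 1.61 × 0.8538 × 92.54 × 61.66 × 0.9474 = 7431 m
   = 7.431 km

D ≈ 7.43 km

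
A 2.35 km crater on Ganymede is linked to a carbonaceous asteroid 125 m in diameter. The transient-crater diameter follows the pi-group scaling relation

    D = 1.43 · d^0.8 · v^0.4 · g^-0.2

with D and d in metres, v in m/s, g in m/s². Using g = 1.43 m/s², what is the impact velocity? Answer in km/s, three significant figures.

Rearranging for v: v = [D / (1.43 · 125^0.8 · 1.43^-0.2)]^(1/0.4).
D = 2350 m.
125^0.8 = 47.59
1.43^-0.2 = 0.9310
Denominator = 1.43 × 47.59 × 0.9310 = 63.36
D / 63.36 = 2350 / 63.36 = 37.09
v = 37.09^(1/0.4) = 37.09^2.5 = 8378 m/s

v ≈ 8.38 km/s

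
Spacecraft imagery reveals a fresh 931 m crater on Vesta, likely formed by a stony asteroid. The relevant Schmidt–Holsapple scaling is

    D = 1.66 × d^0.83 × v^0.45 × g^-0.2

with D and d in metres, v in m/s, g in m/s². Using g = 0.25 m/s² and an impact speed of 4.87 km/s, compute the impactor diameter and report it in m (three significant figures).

Rearranging for d: d = [D / (1.66 · 4870^0.45 · 0.25^-0.2)]^(1/0.83).
4870^0.45 = 45.64
0.25^-0.2 = 1.320
Denominator = 1.66 × 45.64 × 1.320 = 100.0
D / 100.0 = 931 / 100.0 = 9.310
d = 9.310^(1/0.83) = 9.310^1.2048 = 14.70 m

d ≈ 14.7 m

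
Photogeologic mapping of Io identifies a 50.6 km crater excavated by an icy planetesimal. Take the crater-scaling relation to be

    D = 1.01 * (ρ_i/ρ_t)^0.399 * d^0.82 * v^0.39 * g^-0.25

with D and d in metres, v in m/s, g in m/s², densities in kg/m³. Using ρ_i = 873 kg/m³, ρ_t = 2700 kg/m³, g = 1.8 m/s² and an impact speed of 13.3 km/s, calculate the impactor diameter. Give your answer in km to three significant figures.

Rearranging for d: d = [D / (1.01 · (873/2700)^0.399 · 13300^0.39 · 1.8^-0.25)]^(1/0.82).
D = 50600 m.
(873/2700)^0.399 = 0.6373
13300^0.39 = 40.58
1.8^-0.25 = 0.8633
Denominator = 1.01 × 0.6373 × 40.58 × 0.8633 = 22.55
D / 22.55 = 50600 / 22.55 = 2244
d = 2244^(1/0.82) = 2244^1.2195 = 12206 m

d ≈ 12.2 km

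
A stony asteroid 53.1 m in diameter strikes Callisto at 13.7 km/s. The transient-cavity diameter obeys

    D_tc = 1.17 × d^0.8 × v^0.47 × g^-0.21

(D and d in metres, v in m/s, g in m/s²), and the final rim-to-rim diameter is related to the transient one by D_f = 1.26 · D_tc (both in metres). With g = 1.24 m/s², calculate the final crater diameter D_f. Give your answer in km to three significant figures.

v = 13700 m/s.
d^0.8 = 53.1^0.8 = 23.99
v^0.47 = 13700^0.47 = 87.95
g^-0.21 = 1.24^-0.21 = 0.9558
D_tc = 1.17 × 23.99 × 87.95 × 0.9558 = 2359 m
D_f = 1.26 × 2359 = 2972 m
     = 2.972 km

D_f ≈ 2.97 km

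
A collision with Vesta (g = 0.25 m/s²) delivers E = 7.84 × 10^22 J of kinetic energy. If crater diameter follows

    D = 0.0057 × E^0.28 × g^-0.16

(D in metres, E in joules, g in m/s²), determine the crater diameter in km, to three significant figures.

E^0.28 = (7.84 × 10^22)^0.28 = 2.573 × 10^6
g^-0.16 = 0.25^-0.16 = 1.248
D = 0.0057 × 2.573 × 10^6 × 1.248 = 18303 m
   = 18.30 km

D ≈ 18.3 km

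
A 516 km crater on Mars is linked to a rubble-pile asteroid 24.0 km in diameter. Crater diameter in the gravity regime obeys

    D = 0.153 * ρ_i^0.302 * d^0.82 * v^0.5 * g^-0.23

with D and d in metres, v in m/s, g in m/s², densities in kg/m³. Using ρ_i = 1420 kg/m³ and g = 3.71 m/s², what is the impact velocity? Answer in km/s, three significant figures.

Rearranging for v: v = [D / (0.153 · 1420^0.302 · 24000^0.82 · 3.71^-0.23)]^(1/0.5).
D = 516000 m.
1420^0.302 = 8.953
24000^0.82 = 3906
3.71^-0.23 = 0.7397
Denominator = 0.153 × 8.953 × 3906 × 0.7397 = 3958
D / 3958 = 516000 / 3958 = 130.4
v = 130.4^(1/0.5) = 130.4^2 = 17004 m/s

v ≈ 17.0 km/s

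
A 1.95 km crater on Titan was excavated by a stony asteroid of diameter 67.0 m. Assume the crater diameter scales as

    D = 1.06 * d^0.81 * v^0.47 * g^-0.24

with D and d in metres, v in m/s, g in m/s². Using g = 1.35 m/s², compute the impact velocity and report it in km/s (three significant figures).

v ≈ 7.34 km/s

Rearranging for v: v = [D / (1.06 · 67^0.81 · 1.35^-0.24)]^(1/0.47).
D = 1950 m.
67^0.81 = 30.14
1.35^-0.24 = 0.9305
Denominator = 1.06 × 30.14 × 0.9305 = 29.73
D / 29.73 = 1950 / 29.73 = 65.59
v = 65.59^(1/0.47) = 65.59^2.1277 = 7340 m/s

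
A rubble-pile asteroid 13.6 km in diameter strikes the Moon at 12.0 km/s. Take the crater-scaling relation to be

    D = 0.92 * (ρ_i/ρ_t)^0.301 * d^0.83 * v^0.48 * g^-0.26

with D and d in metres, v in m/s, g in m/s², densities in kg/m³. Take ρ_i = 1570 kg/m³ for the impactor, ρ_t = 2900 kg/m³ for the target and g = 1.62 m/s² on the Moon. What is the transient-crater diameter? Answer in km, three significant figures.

In SI units: d = 13600 m, v = 12000 m/s.
(ρ_i/ρ_t)^0.301 = (1570/2900)^0.301 = 0.8314
d^0.83 = 13600^0.83 = 2697
v^0.48 = 12000^0.48 = 90.78
g^-0.26 = 1.62^-0.26 = 0.8821
D = 0.92 × 0.8314 × 2697 × 90.78 × 0.8821 = 1.652 × 10^5 m
   = 165.2 km

D ≈ 165 km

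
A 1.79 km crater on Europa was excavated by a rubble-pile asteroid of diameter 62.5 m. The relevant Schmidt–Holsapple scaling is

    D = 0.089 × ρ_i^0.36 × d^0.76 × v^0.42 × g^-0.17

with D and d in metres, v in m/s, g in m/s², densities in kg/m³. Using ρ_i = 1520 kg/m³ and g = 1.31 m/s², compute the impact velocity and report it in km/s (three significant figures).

v ≈ 20.7 km/s

Rearranging for v: v = [D / (0.089 · 1520^0.36 · 62.5^0.76 · 1.31^-0.17)]^(1/0.42).
D = 1790 m.
1520^0.36 = 13.98
62.5^0.76 = 23.17
1.31^-0.17 = 0.9551
Denominator = 0.089 × 13.98 × 23.17 × 0.9551 = 27.53
D / 27.53 = 1790 / 27.53 = 65.02
v = 65.02^(1/0.42) = 65.02^2.381 = 20743 m/s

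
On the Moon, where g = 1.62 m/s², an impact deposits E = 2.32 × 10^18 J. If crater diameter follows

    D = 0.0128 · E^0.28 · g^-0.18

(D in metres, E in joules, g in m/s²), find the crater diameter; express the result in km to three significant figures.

D ≈ 1.63 km

E^0.28 = (2.32 × 10^18)^0.28 = 1.388 × 10^5
g^-0.18 = 1.62^-0.18 = 0.9168
D = 0.0128 × 1.388 × 10^5 × 0.9168 = 1629 m
   = 1.629 km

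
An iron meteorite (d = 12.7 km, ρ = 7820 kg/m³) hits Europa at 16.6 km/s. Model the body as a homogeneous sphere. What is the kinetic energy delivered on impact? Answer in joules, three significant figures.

E ≈ 1.16 × 10^24 J

d = 12700 m; v = 16600 m/s.
Mass m = (π/6) ρ d³ = (π/6) × 7820 × (12700)³ = 8.387 × 10^15 kg
E = ½ m v² = 0.5 × 8.387 × 10^15 × (16600)² = 1.156 × 10^24 J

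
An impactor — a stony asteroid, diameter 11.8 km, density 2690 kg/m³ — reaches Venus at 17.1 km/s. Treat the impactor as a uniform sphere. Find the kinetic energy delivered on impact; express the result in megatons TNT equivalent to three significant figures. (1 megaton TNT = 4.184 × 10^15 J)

d = 11800 m; v = 17100 m/s.
Mass m = (π/6) ρ d³ = (π/6) × 2690 × (11800)³ = 2.314 × 10^15 kg
E = ½ m v² = 0.5 × 2.314 × 10^15 × (17100)² = 3.383 × 10^23 J
   = 3.383 × 10^23 / 4.184×10^15 = 8.086 × 10^7 Mt

E ≈ 8.09 × 10^7 Mt TNT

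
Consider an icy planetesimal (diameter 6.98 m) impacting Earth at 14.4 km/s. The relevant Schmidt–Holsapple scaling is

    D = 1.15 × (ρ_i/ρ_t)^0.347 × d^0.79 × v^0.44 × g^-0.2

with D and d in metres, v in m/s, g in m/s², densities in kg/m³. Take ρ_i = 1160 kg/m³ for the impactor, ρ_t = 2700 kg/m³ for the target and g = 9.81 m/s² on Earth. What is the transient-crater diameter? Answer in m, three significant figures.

D ≈ 170 m

In SI units: v = 14400 m/s.
(ρ_i/ρ_t)^0.347 = (1160/2700)^0.347 = 0.7459
d^0.79 = 6.98^0.79 = 4.641
v^0.44 = 14400^0.44 = 67.56
g^-0.2 = 9.81^-0.2 = 0.6334
D = 1.15 × 0.7459 × 4.641 × 67.56 × 0.6334 = 170.4 m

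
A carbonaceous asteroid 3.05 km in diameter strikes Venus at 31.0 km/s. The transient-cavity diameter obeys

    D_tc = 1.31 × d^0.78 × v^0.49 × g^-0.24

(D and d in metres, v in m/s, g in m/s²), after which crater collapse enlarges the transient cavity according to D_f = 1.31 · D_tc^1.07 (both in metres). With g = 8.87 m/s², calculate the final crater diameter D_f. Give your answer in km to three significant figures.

D_f ≈ 183 km

In SI: d = 3050 m, v = 31000 m/s.
d^0.78 = 3050^0.78 = 522.1
v^0.49 = 31000^0.49 = 158.8
g^-0.24 = 8.87^-0.24 = 0.5922
D_tc = 1.31 × 522.1 × 158.8 × 0.5922 = 64320 m
D_f = 1.31 × (64320)^1.07 = 1.829 × 10^5 m
     = 182.9 km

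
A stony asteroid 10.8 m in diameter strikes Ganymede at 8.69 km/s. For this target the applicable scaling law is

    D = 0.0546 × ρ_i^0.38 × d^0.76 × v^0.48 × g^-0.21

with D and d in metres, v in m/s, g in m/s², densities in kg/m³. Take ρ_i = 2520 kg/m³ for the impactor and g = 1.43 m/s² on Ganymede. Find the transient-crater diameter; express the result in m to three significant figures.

D ≈ 471 m

In SI units: v = 8690 m/s.
ρ_i^0.38 = 2520^0.38 = 19.61
d^0.76 = 10.8^0.76 = 6.101
v^0.48 = 8690^0.48 = 77.76
g^-0.21 = 1.43^-0.21 = 0.9276
D = 0.0546 × 19.61 × 6.101 × 77.76 × 0.9276 = 471.2 m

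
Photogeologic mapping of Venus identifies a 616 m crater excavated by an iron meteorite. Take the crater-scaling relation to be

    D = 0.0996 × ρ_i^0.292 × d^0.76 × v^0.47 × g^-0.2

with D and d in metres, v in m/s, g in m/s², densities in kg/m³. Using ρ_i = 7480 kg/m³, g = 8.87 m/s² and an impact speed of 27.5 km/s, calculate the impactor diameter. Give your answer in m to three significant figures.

Rearranging for d: d = [D / (0.0996 · 7480^0.292 · 27500^0.47 · 8.87^-0.2)]^(1/0.76).
7480^0.292 = 13.53
27500^0.47 = 122.0
8.87^-0.2 = 0.6463
Denominator = 0.0996 × 13.53 × 122.0 × 0.6463 = 106.3
D / 106.3 = 616 / 106.3 = 5.795
d = 5.795^(1/0.76) = 5.795^1.3158 = 10.09 m

d ≈ 10.1 m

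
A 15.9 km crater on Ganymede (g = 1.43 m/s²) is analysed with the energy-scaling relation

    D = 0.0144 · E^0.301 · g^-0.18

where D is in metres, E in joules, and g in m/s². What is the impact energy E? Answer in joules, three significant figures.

Rearranging: E = [D / (0.0144 · g^-0.18)]^(1/0.301).
D = 15900 m.
g^-0.18 = 1.43^-0.18 = 0.9376
D / (0.0144 × 0.9376) = 15900 / (0.01350) = 1.178 × 10^6
E = (1.178 × 10^6)^3.3223 = 1.480 × 10^20 J

E ≈ 1.48 × 10^20 J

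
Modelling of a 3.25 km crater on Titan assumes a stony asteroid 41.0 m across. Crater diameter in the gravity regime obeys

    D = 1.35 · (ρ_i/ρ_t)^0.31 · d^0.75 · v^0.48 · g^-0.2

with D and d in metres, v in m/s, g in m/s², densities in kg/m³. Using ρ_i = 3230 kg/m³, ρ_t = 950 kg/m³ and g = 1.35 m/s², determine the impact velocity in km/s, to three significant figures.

v ≈ 17.2 km/s

Rearranging for v: v = [D / (1.35 · (3230/950)^0.31 · 41^0.75 · 1.35^-0.2)]^(1/0.48).
D = 3250 m.
(3230/950)^0.31 = 1.461
41^0.75 = 16.20
1.35^-0.2 = 0.9417
Denominator = 1.35 × 1.461 × 16.20 × 0.9417 = 30.09
D / 30.09 = 3250 / 30.09 = 108.0
v = 108.0^(1/0.48) = 108.0^2.0833 = 17228 m/s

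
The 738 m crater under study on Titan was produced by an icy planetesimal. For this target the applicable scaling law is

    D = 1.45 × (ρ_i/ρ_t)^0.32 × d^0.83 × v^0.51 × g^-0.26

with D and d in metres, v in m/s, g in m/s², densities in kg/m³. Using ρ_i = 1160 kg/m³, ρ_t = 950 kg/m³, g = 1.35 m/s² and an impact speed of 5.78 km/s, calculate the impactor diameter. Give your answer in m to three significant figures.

Rearranging for d: d = [D / (1.45 · (1160/950)^0.32 · 5780^0.51 · 1.35^-0.26)]^(1/0.83).
(1160/950)^0.32 = 1.066
5780^0.51 = 82.91
1.35^-0.26 = 0.9249
Denominator = 1.45 × 1.066 × 82.91 × 0.9249 = 118.5
D / 118.5 = 738 / 118.5 = 6.228
d = 6.228^(1/0.83) = 6.228^1.2048 = 9.058 m

d ≈ 9.06 m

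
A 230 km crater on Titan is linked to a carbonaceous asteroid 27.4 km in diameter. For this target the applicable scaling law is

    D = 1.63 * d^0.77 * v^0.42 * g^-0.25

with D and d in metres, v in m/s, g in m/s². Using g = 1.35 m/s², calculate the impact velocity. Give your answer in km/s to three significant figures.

Rearranging for v: v = [D / (1.63 · 27400^0.77 · 1.35^-0.25)]^(1/0.42).
D = 230000 m.
27400^0.77 = 2613
1.35^-0.25 = 0.9277
Denominator = 1.63 × 2613 × 0.9277 = 3951
D / 3951 = 230000 / 3951 = 58.21
v = 58.21^(1/0.42) = 58.21^2.381 = 15939 m/s

v ≈ 15.9 km/s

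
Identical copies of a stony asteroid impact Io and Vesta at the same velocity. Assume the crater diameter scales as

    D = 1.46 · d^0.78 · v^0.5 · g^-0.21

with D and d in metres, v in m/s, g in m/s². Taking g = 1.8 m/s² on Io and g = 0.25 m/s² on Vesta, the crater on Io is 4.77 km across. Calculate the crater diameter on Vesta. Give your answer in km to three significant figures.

D ≈ 7.22 km

All impactor-dependent factors cancel in the ratio, leaving D_Vesta/D_Io = (g_Vesta/g_Io)^-0.21.
(0.25/1.8)^-0.21 = 0.1389^-0.21 = 1.514
D_Vesta = 1.514 × 4.77 km = 7.22 km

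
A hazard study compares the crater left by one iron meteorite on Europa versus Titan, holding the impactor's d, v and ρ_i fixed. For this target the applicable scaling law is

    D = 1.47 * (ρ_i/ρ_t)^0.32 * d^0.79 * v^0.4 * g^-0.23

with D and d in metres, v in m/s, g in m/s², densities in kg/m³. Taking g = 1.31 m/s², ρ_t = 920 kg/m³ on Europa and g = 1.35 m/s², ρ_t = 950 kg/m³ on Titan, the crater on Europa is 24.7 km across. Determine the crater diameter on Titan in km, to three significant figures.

The impactor-only factors (d, v, ρ_i) cancel in the ratio, leaving D_Titan/D_Europa = (g_Titan/g_Europa)^-0.23 · (ρ_t,Europa/ρ_t,Titan)^0.32.
(1.35/1.31)^-0.23 = 1.031^-0.23 = 0.9930
(920/950)^0.32 = 0.9684^0.32 = 0.9898
Ratio = 0.9930 × 0.9898 = 0.9829
D_Titan = 0.9829 × 24.7 km = 24.3 km

D ≈ 24.3 km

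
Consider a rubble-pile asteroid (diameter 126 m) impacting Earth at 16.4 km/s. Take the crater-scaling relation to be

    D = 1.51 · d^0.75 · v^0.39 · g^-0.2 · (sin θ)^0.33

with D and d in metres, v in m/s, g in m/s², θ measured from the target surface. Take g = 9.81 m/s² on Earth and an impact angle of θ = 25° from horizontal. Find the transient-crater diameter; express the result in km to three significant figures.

In SI units: v = 16400 m/s.
d^0.75 = 126^0.75 = 37.61
v^0.39 = 16400^0.39 = 44.03
g^-0.2 = 9.81^-0.2 = 0.6334
(sin 25°)^0.33 = 0.4226^0.33 = 0.7526
D = 1.51 × 37.61 × 44.03 × 0.6334 × 0.7526 = 1192 m
   = 1.192 km

D ≈ 1.19 km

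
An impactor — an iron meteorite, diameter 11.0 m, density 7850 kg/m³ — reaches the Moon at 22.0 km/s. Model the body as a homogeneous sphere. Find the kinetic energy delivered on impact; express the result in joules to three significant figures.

E ≈ 1.32 × 10^15 J

v = 22000 m/s.
Mass m = (π/6) ρ d³ = (π/6) × 7850 × (11)³ = 5.471 × 10^6 kg
E = ½ m v² = 0.5 × 5.471 × 10^6 × (22000)² = 1.324 × 10^15 J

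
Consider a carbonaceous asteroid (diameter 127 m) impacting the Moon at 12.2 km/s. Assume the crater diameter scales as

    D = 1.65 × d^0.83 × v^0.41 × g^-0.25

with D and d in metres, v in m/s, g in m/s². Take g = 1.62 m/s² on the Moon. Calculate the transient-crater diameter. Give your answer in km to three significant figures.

In SI units: v = 12200 m/s.
d^0.83 = 127^0.83 = 55.74
v^0.41 = 12200^0.41 = 47.36
g^-0.25 = 1.62^-0.25 = 0.8864
D = 1.65 × 55.74 × 47.36 × 0.8864 = 3861 m
   = 3.861 km

D ≈ 3.86 km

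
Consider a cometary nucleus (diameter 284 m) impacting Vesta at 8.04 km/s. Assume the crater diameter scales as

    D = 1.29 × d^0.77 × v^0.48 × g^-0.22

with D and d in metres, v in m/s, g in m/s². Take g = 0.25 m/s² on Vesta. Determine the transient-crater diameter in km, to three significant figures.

In SI units: v = 8040 m/s.
d^0.77 = 284^0.77 = 77.46
v^0.48 = 8040^0.48 = 74.91
g^-0.22 = 0.25^-0.22 = 1.357
D = 1.29 × 77.46 × 74.91 × 1.357 = 10158 m
   = 10.16 km

D ≈ 10.2 km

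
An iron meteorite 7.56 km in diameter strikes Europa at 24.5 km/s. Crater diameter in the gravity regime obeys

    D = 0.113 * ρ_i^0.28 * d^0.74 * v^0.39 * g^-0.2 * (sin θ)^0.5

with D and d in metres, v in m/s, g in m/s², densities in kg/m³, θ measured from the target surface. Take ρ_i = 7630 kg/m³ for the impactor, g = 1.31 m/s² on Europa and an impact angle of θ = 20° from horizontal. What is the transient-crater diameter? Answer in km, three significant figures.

In SI units: d = 7560 m, v = 24500 m/s.
ρ_i^0.28 = 7630^0.28 = 12.22
d^0.74 = 7560^0.74 = 741.5
v^0.39 = 24500^0.39 = 51.50
g^-0.2 = 1.31^-0.2 = 0.9474
(sin 20°)^0.5 = 0.3420^0.5 = 0.5848
D = 0.113 × 12.22 × 741.5 × 51.50 × 0.9474 × 0.5848 = 29215 m
   = 29.22 km

D ≈ 29.2 km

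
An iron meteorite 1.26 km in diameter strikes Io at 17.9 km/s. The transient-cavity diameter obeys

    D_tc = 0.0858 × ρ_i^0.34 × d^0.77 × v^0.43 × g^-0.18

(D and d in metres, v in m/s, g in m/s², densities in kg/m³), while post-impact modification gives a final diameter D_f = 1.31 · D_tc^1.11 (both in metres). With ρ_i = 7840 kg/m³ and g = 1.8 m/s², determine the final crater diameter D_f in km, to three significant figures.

In SI: d = 1260 m, v = 17900 m/s.
ρ_i^0.34 = 7840^0.34 = 21.09
d^0.77 = 1260^0.77 = 243.9
v^0.43 = 17900^0.43 = 67.41
g^-0.18 = 1.8^-0.18 = 0.8996
D_tc = 0.0858 × 21.09 × 243.9 × 67.41 × 0.8996 = 26760 m
D_f = 1.31 × (26760)^1.11 = 1.076 × 10^5 m
     = 107.6 km

D_f ≈ 108 km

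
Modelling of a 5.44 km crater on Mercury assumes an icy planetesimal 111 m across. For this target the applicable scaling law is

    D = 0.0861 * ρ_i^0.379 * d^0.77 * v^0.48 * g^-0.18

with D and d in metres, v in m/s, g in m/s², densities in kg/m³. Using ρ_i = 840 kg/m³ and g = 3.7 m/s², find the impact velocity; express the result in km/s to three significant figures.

v ≈ 42.1 km/s

Rearranging for v: v = [D / (0.0861 · 840^0.379 · 111^0.77 · 3.7^-0.18)]^(1/0.48).
D = 5440 m.
840^0.379 = 12.83
111^0.77 = 37.57
3.7^-0.18 = 0.7902
Denominator = 0.0861 × 12.83 × 37.57 × 0.7902 = 32.80
D / 32.80 = 5440 / 32.80 = 165.9
v = 165.9^(1/0.48) = 165.9^2.0833 = 42131 m/s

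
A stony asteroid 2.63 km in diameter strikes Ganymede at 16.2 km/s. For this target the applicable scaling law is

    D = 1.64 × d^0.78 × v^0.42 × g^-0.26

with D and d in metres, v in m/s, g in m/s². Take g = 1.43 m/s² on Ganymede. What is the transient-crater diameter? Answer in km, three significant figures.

D ≈ 40.7 km

In SI units: d = 2630 m, v = 16200 m/s.
d^0.78 = 2630^0.78 = 465.1
v^0.42 = 16200^0.42 = 58.61
g^-0.26 = 1.43^-0.26 = 0.9112
D = 1.64 × 465.1 × 58.61 × 0.9112 = 40736 m
   = 40.74 km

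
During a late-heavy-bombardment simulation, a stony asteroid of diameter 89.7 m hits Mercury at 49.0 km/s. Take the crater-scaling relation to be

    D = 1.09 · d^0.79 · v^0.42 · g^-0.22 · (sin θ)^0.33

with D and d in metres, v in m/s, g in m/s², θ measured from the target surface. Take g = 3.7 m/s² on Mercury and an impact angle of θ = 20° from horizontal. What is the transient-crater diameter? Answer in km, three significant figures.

In SI units: v = 49000 m/s.
d^0.79 = 89.7^0.79 = 34.89
v^0.42 = 49000^0.42 = 93.30
g^-0.22 = 3.7^-0.22 = 0.7499
(sin 20°)^0.33 = 0.3420^0.33 = 0.7018
D = 1.09 × 34.89 × 93.30 × 0.7499 × 0.7018 = 1867 m
   = 1.867 km

D ≈ 1.87 km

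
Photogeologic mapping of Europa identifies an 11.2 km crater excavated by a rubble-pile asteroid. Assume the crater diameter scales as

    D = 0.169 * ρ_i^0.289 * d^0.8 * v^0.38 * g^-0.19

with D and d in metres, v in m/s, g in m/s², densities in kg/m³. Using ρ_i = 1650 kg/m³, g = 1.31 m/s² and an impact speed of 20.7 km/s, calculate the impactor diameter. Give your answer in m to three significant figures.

Rearranging for d: d = [D / (0.169 · 1650^0.289 · 20700^0.38 · 1.31^-0.19)]^(1/0.8).
D = 11200 m.
1650^0.289 = 8.508
20700^0.38 = 43.66
1.31^-0.19 = 0.9500
Denominator = 0.169 × 8.508 × 43.66 × 0.9500 = 59.64
D / 59.64 = 11200 / 59.64 = 187.8
d = 187.8^(1/0.8) = 187.8^1.25 = 695.2 m

d ≈ 695 m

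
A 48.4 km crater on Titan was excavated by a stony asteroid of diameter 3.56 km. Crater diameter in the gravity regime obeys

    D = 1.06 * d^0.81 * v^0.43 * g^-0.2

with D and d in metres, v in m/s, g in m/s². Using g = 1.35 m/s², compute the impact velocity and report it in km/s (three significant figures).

Rearranging for v: v = [D / (1.06 · 3560^0.81 · 1.35^-0.2)]^(1/0.43).
D = 48400 m.
3560^0.81 = 752.8
1.35^-0.2 = 0.9417
Denominator = 1.06 × 752.8 × 0.9417 = 751.4
D / 751.4 = 48400 / 751.4 = 64.41
v = 64.41^(1/0.43) = 64.41^2.3256 = 16103 m/s

v ≈ 16.1 km/s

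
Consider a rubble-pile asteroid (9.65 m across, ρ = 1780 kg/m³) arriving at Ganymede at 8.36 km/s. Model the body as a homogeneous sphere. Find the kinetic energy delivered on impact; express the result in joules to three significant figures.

v = 8360 m/s.
Mass m = (π/6) ρ d³ = (π/6) × 1780 × (9.65)³ = 8.375 × 10^5 kg
E = ½ m v² = 0.5 × 8.375 × 10^5 × (8360)² = 2.927 × 10^13 J

E ≈ 2.93 × 10^13 J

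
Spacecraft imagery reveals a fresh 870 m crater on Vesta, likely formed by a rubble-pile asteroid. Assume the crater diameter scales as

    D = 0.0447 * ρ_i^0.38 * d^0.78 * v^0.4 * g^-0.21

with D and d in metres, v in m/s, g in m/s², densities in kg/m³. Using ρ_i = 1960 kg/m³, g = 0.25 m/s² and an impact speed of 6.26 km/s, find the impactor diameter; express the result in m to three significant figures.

Rearranging for d: d = [D / (0.0447 · 1960^0.38 · 6260^0.4 · 0.25^-0.21)]^(1/0.78).
1960^0.38 = 17.83
6260^0.4 = 33.01
0.25^-0.21 = 1.338
Denominator = 0.0447 × 17.83 × 33.01 × 1.338 = 35.20
D / 35.20 = 870 / 35.20 = 24.72
d = 24.72^(1/0.78) = 24.72^1.2821 = 61.10 m

d ≈ 61.1 m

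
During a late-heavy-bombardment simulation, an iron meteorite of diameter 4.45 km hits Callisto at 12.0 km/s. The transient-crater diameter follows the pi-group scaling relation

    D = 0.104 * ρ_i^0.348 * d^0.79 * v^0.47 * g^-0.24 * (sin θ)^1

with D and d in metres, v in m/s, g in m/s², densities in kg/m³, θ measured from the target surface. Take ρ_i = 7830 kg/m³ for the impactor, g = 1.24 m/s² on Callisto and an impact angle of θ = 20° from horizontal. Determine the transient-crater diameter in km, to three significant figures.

In SI units: d = 4450 m, v = 12000 m/s.
ρ_i^0.348 = 7830^0.348 = 22.65
d^0.79 = 4450^0.79 = 762.4
v^0.47 = 12000^0.47 = 82.64
g^-0.24 = 1.24^-0.24 = 0.9497
(sin 20°)^1 = 0.3420^1 = 0.3420
D = 0.104 × 22.65 × 762.4 × 82.64 × 0.9497 × 0.3420 = 48204 m
   = 48.20 km

D ≈ 48.2 km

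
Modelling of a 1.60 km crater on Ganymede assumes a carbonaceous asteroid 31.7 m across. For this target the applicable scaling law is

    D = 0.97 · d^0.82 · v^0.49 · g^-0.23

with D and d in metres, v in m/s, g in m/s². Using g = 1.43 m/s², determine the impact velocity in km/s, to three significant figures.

Rearranging for v: v = [D / (0.97 · 31.7^0.82 · 1.43^-0.23)]^(1/0.49).
D = 1600 m.
31.7^0.82 = 17.02
1.43^-0.23 = 0.9210
Denominator = 0.97 × 17.02 × 0.9210 = 15.21
D / 15.21 = 1600 / 15.21 = 105.2
v = 105.2^(1/0.49) = 105.2^2.0408 = 13382 m/s

v ≈ 13.4 km/s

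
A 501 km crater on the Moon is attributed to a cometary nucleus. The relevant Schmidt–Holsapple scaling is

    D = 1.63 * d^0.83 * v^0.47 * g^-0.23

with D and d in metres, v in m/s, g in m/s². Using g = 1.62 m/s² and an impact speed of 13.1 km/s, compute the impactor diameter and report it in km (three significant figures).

Rearranging for d: d = [D / (1.63 · 13100^0.47 · 1.62^-0.23)]^(1/0.83).
D = 501000 m.
13100^0.47 = 86.12
1.62^-0.23 = 0.8950
Denominator = 1.63 × 86.12 × 0.8950 = 125.6
D / 125.6 = 501000 / 125.6 = 3989
d = 3989^(1/0.83) = 3989^1.2048 = 21793 m

d ≈ 21.8 km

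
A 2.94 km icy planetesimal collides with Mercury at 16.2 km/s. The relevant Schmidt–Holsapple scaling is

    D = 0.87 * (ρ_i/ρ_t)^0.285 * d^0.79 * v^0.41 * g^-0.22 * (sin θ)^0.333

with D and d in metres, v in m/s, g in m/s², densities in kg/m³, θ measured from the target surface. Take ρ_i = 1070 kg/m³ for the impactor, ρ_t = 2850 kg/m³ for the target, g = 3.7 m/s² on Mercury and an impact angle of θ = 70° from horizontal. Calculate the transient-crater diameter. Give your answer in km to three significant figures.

In SI units: d = 2940 m, v = 16200 m/s.
(ρ_i/ρ_t)^0.285 = (1070/2850)^0.285 = 0.7564
d^0.79 = 2940^0.79 = 549.5
v^0.41 = 16200^0.41 = 53.20
g^-0.22 = 3.7^-0.22 = 0.7499
(sin 70°)^0.333 = 0.9397^0.333 = 0.9795
D = 0.87 × 0.7564 × 549.5 × 53.20 × 0.7499 × 0.9795 = 14131 m
   = 14.13 km

D ≈ 14.1 km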